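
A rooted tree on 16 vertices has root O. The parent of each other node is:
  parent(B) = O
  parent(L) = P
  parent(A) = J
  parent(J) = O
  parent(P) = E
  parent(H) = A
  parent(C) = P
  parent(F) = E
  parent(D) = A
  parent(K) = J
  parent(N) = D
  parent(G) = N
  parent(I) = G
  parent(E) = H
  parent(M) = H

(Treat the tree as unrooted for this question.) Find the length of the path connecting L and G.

L – P – E – H – A – D – N – G: 7 edges.

7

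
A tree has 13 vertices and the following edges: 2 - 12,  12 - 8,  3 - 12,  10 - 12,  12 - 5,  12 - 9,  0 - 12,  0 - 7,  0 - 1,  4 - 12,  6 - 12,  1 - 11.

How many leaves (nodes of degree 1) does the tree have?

10

Exactly 10 nodes have a single neighbour: 2, 3, 4, 5, 6, 7, 8, 9, 10, 11.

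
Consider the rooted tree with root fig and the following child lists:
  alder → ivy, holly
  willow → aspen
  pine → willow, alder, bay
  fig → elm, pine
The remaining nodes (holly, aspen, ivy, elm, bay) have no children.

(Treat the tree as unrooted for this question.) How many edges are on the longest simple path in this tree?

BFS from elm reaches aspen last, at distance 4; BFS from aspen confirms no node is farther.
Path: elm–fig–pine–willow–aspen.

4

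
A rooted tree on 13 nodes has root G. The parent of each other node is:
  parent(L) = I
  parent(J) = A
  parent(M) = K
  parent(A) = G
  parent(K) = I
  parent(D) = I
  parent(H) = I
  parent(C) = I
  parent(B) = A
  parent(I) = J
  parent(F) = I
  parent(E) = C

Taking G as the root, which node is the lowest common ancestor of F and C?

I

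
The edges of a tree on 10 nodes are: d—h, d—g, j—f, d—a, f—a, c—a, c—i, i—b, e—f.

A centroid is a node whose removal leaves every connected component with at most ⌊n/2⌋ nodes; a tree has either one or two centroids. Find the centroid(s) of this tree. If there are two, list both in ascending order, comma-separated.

a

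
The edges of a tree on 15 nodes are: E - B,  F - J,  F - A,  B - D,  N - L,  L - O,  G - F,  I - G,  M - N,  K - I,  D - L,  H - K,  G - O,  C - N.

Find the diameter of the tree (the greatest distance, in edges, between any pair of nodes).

8

A longest path is E-B-D-L-O-G-I-K-H, with 8 edges.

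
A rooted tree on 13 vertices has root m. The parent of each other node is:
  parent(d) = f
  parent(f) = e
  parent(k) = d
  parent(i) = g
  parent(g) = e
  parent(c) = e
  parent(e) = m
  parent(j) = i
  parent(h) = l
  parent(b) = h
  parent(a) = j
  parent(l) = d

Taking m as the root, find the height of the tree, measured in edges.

6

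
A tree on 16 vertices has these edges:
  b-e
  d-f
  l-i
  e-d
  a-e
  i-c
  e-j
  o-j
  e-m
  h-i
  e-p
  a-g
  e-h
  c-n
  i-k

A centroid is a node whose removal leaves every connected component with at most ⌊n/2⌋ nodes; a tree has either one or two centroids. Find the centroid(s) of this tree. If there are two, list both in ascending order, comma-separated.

e

Delete e: the remaining components have sizes 6, 2, 2, 2, 1, 1, 1. Max 6 ≤ 8, so e is a centroid.
No neighbour of e does as well, so e is the unique centroid.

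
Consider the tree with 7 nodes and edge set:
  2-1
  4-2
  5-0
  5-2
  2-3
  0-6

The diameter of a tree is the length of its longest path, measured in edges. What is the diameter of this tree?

BFS from 6 reaches 4 last, at distance 4; BFS from 4 confirms no node is farther.
Path: 6–0–5–2–4.

4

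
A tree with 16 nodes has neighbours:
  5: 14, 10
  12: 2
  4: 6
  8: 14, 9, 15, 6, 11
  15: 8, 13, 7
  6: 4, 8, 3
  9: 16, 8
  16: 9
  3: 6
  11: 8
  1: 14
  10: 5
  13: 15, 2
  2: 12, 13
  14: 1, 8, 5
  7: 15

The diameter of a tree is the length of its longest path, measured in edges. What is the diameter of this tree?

A longest path is 12 – 2 – 13 – 15 – 8 – 14 – 5 – 10, with 7 edges.

7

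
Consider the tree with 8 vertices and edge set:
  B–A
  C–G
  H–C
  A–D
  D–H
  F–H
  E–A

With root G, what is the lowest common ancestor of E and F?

H

Ancestors of E (toward the root): E, A, D, H, C, G.
Ancestors of F: F, H, C, G.
The deepest node appearing in both lists is H.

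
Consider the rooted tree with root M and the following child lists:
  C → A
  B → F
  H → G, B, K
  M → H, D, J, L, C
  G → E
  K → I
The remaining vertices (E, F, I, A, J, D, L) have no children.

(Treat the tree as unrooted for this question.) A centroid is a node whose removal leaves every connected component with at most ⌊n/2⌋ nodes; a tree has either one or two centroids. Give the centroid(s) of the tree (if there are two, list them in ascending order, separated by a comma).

H

Removing H splits the tree into components of sizes 6, 2, 2, 2; the largest is 6 ≤ ⌊13/2⌋ = 6.
No neighbour of H does as well, so H is the unique centroid.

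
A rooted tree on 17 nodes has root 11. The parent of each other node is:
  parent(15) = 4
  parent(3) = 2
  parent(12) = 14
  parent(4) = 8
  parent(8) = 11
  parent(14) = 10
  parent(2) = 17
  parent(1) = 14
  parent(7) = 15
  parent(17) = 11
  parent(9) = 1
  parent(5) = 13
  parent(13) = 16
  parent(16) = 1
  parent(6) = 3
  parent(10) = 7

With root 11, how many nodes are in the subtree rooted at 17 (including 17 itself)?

Descendants of 17 (including itself): 17, 2, 3, 6. That's 4.

4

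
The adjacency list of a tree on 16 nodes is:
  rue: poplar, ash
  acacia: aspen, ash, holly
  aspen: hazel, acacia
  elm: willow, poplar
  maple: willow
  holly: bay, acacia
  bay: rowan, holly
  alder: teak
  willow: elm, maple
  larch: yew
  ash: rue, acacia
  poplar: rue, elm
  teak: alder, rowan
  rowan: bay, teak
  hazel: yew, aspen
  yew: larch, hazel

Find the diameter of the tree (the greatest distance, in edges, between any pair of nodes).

11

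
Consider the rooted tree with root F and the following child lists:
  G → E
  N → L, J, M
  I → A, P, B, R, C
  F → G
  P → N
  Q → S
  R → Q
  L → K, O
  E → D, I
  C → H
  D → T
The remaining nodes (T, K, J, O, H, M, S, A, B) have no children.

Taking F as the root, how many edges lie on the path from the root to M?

6

Climbing from M to the root: M – N – P – I – E – G – F. That's 6 steps.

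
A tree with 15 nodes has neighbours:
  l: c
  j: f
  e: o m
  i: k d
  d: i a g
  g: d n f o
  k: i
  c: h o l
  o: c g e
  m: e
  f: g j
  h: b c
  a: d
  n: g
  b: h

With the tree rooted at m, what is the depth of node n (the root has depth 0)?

Climbing from n to the root: n → g → o → e → m. That's 4 steps.

4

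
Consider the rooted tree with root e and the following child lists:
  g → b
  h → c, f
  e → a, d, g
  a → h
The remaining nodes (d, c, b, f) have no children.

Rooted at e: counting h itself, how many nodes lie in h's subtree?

3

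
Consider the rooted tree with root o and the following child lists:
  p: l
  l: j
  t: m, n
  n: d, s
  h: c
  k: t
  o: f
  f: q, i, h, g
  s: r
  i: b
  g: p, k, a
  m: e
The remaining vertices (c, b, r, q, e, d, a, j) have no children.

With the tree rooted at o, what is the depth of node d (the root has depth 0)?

Climbing from d to the root: d–n–t–k–g–f–o. That's 6 steps.

6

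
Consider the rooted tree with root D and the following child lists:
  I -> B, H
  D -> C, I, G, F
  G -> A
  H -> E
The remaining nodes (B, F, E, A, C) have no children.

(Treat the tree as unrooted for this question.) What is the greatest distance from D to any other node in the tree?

Distances from D peak at 3, attained at E.
D–I–H–E

3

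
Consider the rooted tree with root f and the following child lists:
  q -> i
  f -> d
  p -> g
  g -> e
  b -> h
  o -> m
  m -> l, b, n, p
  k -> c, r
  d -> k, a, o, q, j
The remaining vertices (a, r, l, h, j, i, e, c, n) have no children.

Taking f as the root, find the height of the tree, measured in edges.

6

The longest root-to-leaf path is f → d → o → m → p → g → e (6 edges).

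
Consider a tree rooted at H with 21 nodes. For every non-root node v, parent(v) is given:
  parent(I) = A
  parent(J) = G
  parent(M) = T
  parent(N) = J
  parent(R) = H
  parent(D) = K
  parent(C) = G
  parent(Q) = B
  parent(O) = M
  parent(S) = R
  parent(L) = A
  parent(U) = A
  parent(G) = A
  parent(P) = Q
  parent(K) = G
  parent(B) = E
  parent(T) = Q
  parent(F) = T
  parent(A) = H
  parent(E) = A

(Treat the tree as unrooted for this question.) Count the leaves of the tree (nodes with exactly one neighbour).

The leaves are C, D, F, I, L, N, O, P, S, U.
That is 10 leaves.

10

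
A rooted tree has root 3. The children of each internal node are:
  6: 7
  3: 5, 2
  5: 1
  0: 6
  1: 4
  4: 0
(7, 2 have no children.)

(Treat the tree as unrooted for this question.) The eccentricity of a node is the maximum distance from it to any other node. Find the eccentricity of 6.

The node farthest from 6 is 2, via 6 – 0 – 4 – 1 – 5 – 3 – 2 — 6 edges.

6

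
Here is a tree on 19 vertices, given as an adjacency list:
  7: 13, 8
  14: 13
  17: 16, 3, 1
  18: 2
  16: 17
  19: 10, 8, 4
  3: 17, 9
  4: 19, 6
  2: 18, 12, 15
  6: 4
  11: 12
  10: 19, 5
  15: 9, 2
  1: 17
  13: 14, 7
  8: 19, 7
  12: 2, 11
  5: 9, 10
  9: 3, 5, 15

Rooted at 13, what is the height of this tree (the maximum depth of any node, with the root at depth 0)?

10

The longest root-to-leaf path is 13–7–8–19–10–5–9–15–2–12–11 (10 edges).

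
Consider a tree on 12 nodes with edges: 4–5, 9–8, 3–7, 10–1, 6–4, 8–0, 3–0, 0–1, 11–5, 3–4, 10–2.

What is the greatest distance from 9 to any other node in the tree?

6

The node farthest from 9 is 11, via 9 – 8 – 0 – 3 – 4 – 5 – 11 — 6 edges.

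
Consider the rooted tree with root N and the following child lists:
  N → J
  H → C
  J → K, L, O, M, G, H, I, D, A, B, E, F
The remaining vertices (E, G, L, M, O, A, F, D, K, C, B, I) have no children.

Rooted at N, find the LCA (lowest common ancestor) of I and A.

J

Ancestors of I (toward the root): I, J, N.
Ancestors of A: A, J, N.
The deepest node appearing in both lists is J.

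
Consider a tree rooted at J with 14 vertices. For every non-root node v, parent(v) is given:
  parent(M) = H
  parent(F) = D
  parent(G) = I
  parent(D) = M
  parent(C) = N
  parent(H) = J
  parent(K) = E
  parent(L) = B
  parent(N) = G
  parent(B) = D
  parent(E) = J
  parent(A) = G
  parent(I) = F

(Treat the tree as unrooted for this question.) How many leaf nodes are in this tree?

Exactly 4 nodes have a single neighbour: A, C, K, L.

4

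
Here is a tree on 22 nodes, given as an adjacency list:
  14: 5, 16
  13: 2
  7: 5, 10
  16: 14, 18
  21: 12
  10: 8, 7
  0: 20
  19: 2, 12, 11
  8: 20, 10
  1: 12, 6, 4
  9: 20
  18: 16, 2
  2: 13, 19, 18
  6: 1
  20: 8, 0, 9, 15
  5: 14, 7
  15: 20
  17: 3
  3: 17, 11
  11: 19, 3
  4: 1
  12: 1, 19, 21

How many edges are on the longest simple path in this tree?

13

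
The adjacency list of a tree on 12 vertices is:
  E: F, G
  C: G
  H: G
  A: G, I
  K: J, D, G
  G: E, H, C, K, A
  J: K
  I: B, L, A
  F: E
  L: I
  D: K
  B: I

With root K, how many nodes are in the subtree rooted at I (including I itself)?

3

I's subtree: {I, B, L}, size 3.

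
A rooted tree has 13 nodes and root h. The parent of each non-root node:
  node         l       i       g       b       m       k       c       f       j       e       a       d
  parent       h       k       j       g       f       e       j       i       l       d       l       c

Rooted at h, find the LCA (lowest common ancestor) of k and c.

Ancestors of k (toward the root): k, e, d, c, j, l, h.
Ancestors of c: c, j, l, h.
The deepest node appearing in both lists is c.

c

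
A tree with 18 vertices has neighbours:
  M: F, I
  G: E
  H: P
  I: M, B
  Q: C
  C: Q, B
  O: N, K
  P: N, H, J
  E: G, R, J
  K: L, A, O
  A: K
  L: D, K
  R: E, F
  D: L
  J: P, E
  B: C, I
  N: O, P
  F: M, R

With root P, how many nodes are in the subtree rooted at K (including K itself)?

4

The subtree rooted at K contains: K, L, A, D — 4 nodes.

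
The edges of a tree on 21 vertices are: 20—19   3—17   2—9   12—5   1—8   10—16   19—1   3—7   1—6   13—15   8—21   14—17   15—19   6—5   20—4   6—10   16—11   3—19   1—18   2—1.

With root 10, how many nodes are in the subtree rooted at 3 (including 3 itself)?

Descendants of 3 (including itself): 3, 17, 7, 14. That's 4.

4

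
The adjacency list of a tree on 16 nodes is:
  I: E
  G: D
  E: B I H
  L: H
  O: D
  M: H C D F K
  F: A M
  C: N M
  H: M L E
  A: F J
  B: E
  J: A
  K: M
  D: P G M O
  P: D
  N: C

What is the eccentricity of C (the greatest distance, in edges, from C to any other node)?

The node farthest from C is J (B, I also at distance 4), via C – M – F – A – J — 4 edges.

4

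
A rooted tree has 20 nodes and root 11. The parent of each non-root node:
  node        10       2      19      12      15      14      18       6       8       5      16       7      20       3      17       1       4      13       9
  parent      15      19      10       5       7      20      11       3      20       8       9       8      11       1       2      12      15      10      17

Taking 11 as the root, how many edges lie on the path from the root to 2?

11 → 20 → 8 → 7 → 15 → 10 → 19 → 2 — 7 edges.

7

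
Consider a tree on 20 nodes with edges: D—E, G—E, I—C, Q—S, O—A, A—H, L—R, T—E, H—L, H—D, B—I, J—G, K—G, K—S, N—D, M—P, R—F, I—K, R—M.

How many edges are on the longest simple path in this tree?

10

A longest path is Q–S–K–G–E–D–H–L–R–M–P, with 10 edges.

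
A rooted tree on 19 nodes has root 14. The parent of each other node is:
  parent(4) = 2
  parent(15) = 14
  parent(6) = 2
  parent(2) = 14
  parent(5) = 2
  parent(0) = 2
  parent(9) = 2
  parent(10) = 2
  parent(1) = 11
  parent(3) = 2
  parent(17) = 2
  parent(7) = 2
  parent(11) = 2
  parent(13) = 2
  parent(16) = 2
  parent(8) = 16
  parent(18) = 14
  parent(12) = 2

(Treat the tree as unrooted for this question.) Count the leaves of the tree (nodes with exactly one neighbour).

Exactly 15 nodes have a single neighbour: 0, 1, 3, 4, 5, 6, 7, 8, 9, 10, 12, 13, 15, 17, 18.

15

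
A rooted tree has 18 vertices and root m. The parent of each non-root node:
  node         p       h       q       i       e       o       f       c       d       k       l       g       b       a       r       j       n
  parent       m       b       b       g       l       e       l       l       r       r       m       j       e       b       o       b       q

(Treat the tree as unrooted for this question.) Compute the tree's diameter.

BFS from i reaches k last, at distance 7; BFS from k confirms no node is farther.
Path: i–g–j–b–e–o–r–k.

7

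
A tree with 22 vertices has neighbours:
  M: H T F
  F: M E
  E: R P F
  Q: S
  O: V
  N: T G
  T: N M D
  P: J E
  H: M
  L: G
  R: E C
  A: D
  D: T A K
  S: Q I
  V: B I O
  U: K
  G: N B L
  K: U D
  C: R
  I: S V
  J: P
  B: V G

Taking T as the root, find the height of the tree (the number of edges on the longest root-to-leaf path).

7

A deepest node is Q, reached by T-N-G-B-V-I-S-Q.
That path has 7 edges, so the height is 7.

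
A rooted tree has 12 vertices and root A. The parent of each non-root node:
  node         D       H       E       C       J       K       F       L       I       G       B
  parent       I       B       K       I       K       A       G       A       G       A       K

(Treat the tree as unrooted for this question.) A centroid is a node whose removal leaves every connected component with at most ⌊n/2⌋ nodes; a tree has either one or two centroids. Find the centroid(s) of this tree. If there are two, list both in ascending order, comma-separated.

A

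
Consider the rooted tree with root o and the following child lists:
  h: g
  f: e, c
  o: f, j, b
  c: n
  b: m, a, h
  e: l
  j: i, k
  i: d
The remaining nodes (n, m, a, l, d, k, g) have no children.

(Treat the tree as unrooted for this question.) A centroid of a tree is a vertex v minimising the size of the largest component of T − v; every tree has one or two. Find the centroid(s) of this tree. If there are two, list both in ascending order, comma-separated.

If o is removed the pieces have sizes 5, 5, 4, all ≤ ⌊15/2⌋ = 7.
Every other node leaves some component of size > 7, so the centroid is unique.

o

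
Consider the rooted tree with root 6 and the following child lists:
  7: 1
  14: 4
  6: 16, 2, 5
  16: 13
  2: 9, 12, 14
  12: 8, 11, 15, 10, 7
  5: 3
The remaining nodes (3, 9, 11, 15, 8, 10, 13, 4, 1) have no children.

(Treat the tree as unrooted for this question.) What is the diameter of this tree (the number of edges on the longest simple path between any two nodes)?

6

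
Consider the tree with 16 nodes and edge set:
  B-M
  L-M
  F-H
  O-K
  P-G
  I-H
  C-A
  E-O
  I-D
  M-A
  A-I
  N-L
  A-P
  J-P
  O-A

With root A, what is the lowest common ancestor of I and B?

Ancestors of I (toward the root): I, A.
Ancestors of B: B, M, A.
The deepest node appearing in both lists is A.

A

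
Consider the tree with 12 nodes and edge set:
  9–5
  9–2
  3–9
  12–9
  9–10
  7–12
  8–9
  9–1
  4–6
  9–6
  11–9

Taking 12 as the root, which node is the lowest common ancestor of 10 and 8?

9

Ancestors of 10 (toward the root): 10, 9, 12.
Ancestors of 8: 8, 9, 12.
The deepest node appearing in both lists is 9.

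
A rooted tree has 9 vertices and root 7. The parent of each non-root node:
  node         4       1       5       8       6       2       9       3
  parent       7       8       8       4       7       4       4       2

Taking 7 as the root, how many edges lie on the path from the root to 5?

3

Climbing from 5 to the root: 5 – 8 – 4 – 7. That's 3 steps.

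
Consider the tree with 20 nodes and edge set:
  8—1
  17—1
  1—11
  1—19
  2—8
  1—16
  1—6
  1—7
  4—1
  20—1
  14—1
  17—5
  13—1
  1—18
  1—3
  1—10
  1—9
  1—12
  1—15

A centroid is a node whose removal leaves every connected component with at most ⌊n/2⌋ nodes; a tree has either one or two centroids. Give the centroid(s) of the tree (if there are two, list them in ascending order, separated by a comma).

Delete 1: the remaining components have sizes 2, 2, 1, 1, 1, 1, 1, 1, 1, 1, 1, 1, 1, 1, 1, 1, 1. Max 2 ≤ 10, so 1 is a centroid.
No neighbour of 1 does as well, so 1 is the unique centroid.

1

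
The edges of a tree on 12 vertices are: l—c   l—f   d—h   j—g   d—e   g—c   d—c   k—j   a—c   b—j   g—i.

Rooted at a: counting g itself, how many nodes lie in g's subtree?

g's subtree: {g, i, j, b, k}, size 5.

5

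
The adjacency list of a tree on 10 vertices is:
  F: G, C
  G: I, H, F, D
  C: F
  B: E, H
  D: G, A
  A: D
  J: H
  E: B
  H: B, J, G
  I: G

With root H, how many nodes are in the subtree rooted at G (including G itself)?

6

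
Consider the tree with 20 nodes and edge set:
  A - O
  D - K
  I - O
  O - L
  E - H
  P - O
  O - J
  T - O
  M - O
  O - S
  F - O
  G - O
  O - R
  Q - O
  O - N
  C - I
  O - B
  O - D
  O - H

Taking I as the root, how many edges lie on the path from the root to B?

2

Path from I to B: I – O – B, which has 2 edges.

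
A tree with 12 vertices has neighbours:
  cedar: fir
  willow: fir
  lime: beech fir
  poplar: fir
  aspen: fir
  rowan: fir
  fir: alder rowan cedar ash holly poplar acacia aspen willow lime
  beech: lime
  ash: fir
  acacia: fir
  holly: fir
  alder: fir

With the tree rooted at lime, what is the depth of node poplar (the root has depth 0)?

2

lime – fir – poplar — 2 edges.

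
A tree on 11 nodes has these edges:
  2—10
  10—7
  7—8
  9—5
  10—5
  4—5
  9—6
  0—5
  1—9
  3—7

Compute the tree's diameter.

BFS from 1 reaches 8 last, at distance 5; BFS from 8 confirms no node is farther.
Path: 1 – 9 – 5 – 10 – 7 – 8.

5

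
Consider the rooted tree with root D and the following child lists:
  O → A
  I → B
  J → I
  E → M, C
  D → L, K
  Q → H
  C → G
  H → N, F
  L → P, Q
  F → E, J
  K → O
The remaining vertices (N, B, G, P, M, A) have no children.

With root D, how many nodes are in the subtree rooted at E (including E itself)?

4

The subtree rooted at E contains: E, C, M, G — 4 nodes.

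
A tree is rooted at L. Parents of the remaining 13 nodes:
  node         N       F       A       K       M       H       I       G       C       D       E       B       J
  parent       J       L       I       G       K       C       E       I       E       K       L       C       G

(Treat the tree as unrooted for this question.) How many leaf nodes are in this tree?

Degree-1 nodes: A, B, D, F, H, M, N — 7 of them.

7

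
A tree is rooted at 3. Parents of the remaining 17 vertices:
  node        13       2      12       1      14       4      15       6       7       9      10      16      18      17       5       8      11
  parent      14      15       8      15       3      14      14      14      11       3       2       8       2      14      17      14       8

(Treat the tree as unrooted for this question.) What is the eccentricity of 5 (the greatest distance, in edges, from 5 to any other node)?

5

The node farthest from 5 is 18 (7, 10 also at distance 5), via 5–17–14–15–2–18 — 5 edges.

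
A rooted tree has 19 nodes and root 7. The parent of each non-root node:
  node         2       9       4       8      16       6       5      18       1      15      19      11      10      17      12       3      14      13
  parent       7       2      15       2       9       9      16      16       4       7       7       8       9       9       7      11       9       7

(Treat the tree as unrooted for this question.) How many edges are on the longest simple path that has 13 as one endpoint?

Distances from 13 peak at 5, attained at 5 (3, 18 also at distance 5).
13-7-2-9-16-5

5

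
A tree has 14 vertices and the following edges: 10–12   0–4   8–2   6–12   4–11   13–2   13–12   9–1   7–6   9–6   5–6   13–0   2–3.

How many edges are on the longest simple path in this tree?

7

BFS from 11 reaches 1 last, at distance 7; BFS from 1 confirms no node is farther.
Path: 11 – 4 – 0 – 13 – 12 – 6 – 9 – 1.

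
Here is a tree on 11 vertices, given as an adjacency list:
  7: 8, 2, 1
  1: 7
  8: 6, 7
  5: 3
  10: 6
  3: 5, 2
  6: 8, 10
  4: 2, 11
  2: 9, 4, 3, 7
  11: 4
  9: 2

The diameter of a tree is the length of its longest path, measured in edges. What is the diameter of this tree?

6

BFS from 10 reaches 11 last, at distance 6; BFS from 11 confirms no node is farther.
Path: 10 - 6 - 8 - 7 - 2 - 4 - 11.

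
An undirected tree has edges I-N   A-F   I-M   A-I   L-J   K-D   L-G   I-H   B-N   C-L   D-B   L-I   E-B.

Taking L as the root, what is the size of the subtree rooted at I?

10

I's subtree: {I, N, A, H, M, B, F, D, E, K}, size 10.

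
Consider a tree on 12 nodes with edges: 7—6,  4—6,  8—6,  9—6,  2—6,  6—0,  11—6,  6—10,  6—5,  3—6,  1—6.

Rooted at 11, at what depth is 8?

2

11–6–8 — 2 edges.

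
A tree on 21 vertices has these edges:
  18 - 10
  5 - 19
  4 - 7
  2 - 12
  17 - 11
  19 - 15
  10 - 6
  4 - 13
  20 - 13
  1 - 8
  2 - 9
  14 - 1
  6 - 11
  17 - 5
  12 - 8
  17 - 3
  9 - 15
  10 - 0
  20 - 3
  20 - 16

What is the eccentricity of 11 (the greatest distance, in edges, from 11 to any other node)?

10

Distances from 11 peak at 10, attained at 14.
11 – 17 – 5 – 19 – 15 – 9 – 2 – 12 – 8 – 1 – 14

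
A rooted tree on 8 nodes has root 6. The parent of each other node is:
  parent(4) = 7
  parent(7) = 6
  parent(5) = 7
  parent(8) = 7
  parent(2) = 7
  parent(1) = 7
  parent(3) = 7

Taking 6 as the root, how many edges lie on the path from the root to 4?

Path from 6 to 4: 6–7–4, which has 2 edges.

2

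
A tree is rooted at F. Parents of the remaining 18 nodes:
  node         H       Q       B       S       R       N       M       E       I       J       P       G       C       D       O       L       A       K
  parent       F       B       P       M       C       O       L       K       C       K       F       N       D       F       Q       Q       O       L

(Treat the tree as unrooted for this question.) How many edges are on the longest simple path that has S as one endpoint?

9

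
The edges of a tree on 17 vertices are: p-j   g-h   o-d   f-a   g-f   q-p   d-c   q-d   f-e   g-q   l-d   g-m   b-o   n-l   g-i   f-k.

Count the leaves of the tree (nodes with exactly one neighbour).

10

The leaves are a, b, c, e, h, i, j, k, m, n.
That is 10 leaves.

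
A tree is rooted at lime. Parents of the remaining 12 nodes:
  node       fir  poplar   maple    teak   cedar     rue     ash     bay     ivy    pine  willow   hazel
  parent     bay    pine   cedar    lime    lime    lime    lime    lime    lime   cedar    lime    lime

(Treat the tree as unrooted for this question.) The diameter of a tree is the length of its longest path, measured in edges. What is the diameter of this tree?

Starting from poplar, a farthest node is fir at distance 5.
One longest path: poplar - pine - cedar - lime - bay - fir.
So the diameter is 5.

5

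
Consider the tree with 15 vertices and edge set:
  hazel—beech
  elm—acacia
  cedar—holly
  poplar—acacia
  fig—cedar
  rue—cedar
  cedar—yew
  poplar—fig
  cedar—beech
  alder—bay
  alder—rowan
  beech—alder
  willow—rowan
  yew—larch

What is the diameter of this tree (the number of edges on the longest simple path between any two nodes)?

Starting from willow, a farthest node is elm at distance 8.
One longest path: willow–rowan–alder–beech–cedar–fig–poplar–acacia–elm.
So the diameter is 8.

8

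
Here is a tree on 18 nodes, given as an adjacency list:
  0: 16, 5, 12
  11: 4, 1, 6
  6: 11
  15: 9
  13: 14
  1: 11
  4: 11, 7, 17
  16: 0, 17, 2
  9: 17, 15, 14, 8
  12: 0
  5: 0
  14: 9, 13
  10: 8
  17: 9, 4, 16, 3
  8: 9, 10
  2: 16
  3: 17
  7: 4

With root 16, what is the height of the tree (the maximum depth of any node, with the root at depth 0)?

4

6 sits deepest: 16–17–4–11–6 — 4 edges from the root.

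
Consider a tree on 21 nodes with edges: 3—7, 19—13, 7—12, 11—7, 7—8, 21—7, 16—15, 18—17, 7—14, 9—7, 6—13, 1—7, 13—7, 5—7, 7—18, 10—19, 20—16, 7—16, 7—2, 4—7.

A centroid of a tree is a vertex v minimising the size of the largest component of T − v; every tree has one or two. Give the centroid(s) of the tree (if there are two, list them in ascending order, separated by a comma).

Delete 7: the remaining components have sizes 4, 3, 2, 1, 1, 1, 1, 1, 1, 1, 1, 1, 1, 1. Max 4 ≤ 10, so 7 is a centroid.
Every other node leaves some component of size > 10, so the centroid is unique.

7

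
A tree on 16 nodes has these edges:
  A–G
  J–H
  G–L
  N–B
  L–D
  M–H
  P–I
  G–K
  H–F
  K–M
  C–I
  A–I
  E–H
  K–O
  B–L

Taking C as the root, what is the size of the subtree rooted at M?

5

The subtree rooted at M contains: M, H, J, E, F — 5 nodes.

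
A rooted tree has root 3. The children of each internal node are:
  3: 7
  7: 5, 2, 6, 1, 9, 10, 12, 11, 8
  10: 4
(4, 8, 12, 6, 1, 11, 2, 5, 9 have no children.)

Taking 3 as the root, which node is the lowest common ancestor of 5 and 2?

Path 5→root: 5 7 3; path 2→root: 2 7 3.
First common node: 7.

7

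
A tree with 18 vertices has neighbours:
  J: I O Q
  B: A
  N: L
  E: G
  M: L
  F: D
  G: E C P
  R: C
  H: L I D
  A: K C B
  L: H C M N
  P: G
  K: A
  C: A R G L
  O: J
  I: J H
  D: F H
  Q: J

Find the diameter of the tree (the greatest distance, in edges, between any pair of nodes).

A longest path is O - J - I - H - L - C - A - B, with 7 edges.

7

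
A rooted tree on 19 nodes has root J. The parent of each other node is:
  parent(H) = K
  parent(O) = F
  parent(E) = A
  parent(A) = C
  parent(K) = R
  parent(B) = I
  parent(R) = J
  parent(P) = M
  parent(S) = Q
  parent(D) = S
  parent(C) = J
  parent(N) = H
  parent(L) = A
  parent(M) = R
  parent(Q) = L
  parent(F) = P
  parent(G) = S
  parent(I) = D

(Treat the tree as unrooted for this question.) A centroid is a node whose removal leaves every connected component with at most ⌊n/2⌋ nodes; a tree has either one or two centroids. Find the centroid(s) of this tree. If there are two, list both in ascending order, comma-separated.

If C is removed the pieces have sizes 9, 9, all ≤ ⌊19/2⌋ = 9.
Every other node leaves some component of size > 9, so the centroid is unique.

C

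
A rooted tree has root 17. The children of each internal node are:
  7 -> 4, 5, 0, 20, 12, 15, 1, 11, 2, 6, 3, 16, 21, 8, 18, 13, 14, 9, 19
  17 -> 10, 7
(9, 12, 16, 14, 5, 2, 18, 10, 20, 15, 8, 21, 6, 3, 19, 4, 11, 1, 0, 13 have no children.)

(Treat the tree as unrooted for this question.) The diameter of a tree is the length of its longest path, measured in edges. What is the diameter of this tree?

3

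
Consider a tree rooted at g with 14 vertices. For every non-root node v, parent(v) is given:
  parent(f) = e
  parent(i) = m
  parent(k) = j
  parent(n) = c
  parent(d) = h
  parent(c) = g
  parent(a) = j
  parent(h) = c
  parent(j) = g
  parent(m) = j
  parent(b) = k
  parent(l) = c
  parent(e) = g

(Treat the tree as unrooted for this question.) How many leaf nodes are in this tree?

Exactly 7 nodes have a single neighbour: a, b, d, f, i, l, n.

7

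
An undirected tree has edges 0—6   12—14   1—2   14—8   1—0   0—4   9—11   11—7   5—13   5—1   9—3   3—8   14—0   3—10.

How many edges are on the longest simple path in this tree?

BFS from 13 reaches 7 last, at distance 9; BFS from 7 confirms no node is farther.
Path: 13-5-1-0-14-8-3-9-11-7.

9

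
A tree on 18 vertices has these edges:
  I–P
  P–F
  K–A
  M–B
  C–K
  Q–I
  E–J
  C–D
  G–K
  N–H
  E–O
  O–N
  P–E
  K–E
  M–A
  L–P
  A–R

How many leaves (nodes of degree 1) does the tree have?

Degree-1 nodes: B, D, F, G, H, J, L, Q, R — 9 of them.

9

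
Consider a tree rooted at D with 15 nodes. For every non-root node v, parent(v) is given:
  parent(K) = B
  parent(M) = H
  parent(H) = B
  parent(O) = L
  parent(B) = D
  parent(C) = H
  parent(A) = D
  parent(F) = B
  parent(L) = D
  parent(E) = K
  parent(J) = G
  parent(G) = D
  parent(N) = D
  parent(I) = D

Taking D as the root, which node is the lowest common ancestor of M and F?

Path M→root: M H B D; path F→root: F B D.
First common node: B.

B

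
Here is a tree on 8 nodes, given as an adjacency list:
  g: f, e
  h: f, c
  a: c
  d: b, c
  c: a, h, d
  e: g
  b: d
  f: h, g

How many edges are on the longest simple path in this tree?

6

Starting from e, a farthest node is b at distance 6.
One longest path: e - g - f - h - c - d - b.
So the diameter is 6.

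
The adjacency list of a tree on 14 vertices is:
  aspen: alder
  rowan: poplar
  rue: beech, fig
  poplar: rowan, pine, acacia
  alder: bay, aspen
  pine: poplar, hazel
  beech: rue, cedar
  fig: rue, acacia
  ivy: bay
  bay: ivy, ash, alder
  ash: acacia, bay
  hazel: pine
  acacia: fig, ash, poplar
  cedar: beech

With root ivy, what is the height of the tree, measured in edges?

cedar sits deepest: ivy–bay–ash–acacia–fig–rue–beech–cedar — 7 edges from the root.

7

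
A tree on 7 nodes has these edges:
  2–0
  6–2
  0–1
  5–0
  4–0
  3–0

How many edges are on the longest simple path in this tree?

3

Starting from 6, a farthest node is 3 at distance 3.
One longest path: 6 – 2 – 0 – 3.
So the diameter is 3.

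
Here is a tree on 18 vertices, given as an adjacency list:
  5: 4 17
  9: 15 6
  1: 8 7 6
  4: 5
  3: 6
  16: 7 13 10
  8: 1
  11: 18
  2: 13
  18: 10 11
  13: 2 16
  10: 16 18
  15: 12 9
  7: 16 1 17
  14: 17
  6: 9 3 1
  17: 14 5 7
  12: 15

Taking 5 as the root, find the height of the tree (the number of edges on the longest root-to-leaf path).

The longest root-to-leaf path is 5 – 17 – 7 – 1 – 6 – 9 – 15 – 12 (7 edges).

7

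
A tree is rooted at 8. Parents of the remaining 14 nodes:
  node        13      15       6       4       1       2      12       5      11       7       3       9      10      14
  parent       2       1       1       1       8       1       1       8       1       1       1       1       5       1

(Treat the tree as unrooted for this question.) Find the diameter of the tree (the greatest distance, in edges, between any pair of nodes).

A longest path is 10–5–8–1–2–13, with 5 edges.

5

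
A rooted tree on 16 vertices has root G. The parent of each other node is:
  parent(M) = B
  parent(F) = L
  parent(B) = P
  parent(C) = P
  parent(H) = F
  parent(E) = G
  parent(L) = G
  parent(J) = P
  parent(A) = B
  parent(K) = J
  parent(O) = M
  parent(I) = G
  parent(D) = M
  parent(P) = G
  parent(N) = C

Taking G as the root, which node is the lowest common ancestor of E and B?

G

E's ancestor chain is E, G and B's is B, P, G; they first meet at G.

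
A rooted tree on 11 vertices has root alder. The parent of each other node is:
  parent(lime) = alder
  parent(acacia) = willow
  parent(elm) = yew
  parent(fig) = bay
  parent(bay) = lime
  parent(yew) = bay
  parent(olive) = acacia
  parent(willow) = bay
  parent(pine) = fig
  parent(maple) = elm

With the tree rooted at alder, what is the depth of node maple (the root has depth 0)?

5

Path from alder to maple: alder–lime–bay–yew–elm–maple, which has 5 edges.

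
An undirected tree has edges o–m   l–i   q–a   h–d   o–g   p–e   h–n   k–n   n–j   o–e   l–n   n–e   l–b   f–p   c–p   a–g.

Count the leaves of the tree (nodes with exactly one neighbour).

Exactly 9 nodes have a single neighbour: b, c, d, f, i, j, k, m, q.

9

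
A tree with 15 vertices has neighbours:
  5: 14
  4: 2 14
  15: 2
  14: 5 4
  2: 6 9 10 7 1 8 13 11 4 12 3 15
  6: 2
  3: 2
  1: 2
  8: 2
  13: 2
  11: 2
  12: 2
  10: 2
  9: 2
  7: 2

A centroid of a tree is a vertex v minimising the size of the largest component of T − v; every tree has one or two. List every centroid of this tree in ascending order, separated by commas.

2

If 2 is removed the pieces have sizes 3, 1, 1, 1, 1, 1, 1, 1, 1, 1, 1, 1, all ≤ ⌊15/2⌋ = 7.
No neighbour of 2 does as well, so 2 is the unique centroid.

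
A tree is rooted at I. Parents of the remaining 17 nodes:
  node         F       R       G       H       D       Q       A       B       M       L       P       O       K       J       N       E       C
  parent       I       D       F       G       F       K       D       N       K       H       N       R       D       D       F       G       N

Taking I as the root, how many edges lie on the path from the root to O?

4

Path from I to O: I → F → D → R → O, which has 4 edges.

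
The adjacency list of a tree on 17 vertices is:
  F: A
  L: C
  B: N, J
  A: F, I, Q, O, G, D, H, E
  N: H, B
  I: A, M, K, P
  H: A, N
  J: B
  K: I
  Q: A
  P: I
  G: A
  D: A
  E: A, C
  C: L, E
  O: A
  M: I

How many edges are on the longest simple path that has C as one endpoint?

Distances from C peak at 6, attained at J.
C–E–A–H–N–B–J

6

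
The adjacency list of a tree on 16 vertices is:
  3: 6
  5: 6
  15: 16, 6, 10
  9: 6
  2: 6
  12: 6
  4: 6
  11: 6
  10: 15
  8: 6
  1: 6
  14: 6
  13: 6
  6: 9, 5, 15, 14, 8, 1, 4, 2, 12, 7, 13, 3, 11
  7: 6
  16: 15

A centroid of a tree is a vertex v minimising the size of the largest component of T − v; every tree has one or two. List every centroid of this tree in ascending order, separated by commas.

Delete 6: the remaining components have sizes 3, 1, 1, 1, 1, 1, 1, 1, 1, 1, 1, 1, 1. Max 3 ≤ 8, so 6 is a centroid.
No neighbour of 6 does as well, so 6 is the unique centroid.

6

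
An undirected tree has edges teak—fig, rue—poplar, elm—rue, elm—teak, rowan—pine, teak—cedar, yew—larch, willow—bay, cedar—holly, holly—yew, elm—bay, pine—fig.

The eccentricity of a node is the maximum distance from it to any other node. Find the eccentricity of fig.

5

The node farthest from fig is larch, via fig-teak-cedar-holly-yew-larch — 5 edges.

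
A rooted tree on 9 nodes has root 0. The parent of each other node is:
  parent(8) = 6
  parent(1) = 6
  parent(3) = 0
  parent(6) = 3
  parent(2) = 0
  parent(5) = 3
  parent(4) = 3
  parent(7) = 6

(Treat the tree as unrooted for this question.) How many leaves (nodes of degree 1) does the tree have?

6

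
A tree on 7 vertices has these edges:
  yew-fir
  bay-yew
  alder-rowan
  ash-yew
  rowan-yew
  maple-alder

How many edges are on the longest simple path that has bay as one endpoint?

4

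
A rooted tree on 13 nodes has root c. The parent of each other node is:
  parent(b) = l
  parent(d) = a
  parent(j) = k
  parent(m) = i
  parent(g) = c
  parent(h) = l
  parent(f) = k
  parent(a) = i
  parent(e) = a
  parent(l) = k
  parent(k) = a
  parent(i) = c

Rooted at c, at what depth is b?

5

c → i → a → k → l → b — 5 edges.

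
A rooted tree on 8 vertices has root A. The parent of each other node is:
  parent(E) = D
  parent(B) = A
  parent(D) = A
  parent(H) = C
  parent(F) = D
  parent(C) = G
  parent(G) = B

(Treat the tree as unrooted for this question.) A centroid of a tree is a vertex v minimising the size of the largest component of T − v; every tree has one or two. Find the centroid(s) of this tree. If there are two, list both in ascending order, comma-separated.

Removing A splits the tree into components of sizes 4, 3; the largest is 4 ≤ ⌊8/2⌋ = 4.
B is adjacent to A and is also a centroid (the largest component after removing it is likewise 4).

A, B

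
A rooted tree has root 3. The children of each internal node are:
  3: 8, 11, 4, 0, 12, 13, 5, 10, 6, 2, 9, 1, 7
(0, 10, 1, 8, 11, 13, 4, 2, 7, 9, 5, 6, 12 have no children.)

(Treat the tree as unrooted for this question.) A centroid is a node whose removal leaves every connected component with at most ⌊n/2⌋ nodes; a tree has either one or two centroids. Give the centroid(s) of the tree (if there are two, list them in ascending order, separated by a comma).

3

Removing 3 splits the tree into components of sizes 1, 1, 1, 1, 1, 1, 1, 1, 1, 1, 1, 1, 1; the largest is 1 ≤ ⌊14/2⌋ = 7.
No neighbour of 3 does as well, so 3 is the unique centroid.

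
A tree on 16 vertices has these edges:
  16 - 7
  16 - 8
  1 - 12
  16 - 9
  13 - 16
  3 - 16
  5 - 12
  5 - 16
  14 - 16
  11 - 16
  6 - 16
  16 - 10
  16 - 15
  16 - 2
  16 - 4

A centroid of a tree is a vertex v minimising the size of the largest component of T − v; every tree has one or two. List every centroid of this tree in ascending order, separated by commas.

16

Removing 16 splits the tree into components of sizes 3, 1, 1, 1, 1, 1, 1, 1, 1, 1, 1, 1, 1; the largest is 3 ≤ ⌊16/2⌋ = 8.
Every other node leaves some component of size > 8, so the centroid is unique.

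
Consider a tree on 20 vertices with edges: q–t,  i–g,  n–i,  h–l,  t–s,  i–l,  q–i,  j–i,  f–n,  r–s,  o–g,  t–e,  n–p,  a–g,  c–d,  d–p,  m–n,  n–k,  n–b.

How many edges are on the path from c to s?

7

c–d–p–n–i–q–t–s: 7 edges.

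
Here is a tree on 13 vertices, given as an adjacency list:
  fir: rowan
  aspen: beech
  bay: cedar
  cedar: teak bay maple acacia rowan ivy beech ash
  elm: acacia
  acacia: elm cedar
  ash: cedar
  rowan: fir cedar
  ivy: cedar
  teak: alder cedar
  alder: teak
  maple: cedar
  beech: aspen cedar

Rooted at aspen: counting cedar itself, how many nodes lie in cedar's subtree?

cedar's subtree: {cedar, teak, rowan, ivy, acacia, bay, maple, ash, alder, fir, elm}, size 11.

11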